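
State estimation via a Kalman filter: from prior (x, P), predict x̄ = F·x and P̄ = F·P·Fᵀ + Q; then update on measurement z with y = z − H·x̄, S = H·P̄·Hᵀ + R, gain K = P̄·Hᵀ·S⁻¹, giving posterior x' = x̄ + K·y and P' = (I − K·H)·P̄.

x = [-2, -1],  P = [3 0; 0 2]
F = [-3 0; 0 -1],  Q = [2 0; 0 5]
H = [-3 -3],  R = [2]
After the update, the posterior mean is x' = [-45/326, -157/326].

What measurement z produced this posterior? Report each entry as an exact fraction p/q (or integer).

z = [2]

x̄ = F·x = [6, 1]
P̄ = F·P·Fᵀ + Q = [29 0; 0 7]
S = H·P̄·Hᵀ + R = [326]
K = P̄·Hᵀ·S⁻¹ = [-87/326; -21/326]
x' − x̄ = [-2001/326, -483/326] = K·y
y = (KᵀK)⁻¹·Kᵀ·(x' − x̄) = [23]
z = y + H·x̄ = [23] + [-21] = [2]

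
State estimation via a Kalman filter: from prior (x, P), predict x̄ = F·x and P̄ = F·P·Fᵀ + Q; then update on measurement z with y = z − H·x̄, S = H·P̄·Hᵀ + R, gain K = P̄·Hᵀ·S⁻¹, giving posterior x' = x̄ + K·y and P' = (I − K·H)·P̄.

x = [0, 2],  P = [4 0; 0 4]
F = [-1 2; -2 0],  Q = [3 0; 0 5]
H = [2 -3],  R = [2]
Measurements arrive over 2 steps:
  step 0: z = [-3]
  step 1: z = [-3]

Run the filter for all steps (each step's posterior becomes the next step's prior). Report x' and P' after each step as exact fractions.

step 0: x̄ = F·x = [4, 0]
step 0: P̄ = F·P·Fᵀ + Q = [23 8; 8 21]
step 0: y = z − H·x̄ = [-11]
step 0: S = H·P̄·Hᵀ + R = [187]
step 0: K = P̄·Hᵀ·S⁻¹ = [2/17; -47/187]
step 0: x' = x̄ + K·y = [46/17, 47/17]
step 0: P' = (I − K·H)·P̄ = [347/17 230/17; 230/17 1718/187]
step 1: x̄ = F·x = [48/17, -92/17]
step 1: P̄ = F·P·Fᵀ + Q = [1130/187 -226/17; -226/17 1473/17]
step 1: y = z − H·x̄ = [-423/17]
step 1: S = H·P̄·Hᵀ + R = [180553/187]
step 1: K = P̄·Hᵀ·S⁻¹ = [9718/180553; -53581/180553]
step 1: x' = x̄ + K·y = [267990/180553, 356111/180553]
step 1: P' = (I − K·H)·P̄ = [586018/180553 384200/180553; 384200/180553 291854/180553]

step 0: x' = [46/17, 47/17], P' = [347/17 230/17; 230/17 1718/187]
step 1: x' = [267990/180553, 356111/180553], P' = [586018/180553 384200/180553; 384200/180553 291854/180553]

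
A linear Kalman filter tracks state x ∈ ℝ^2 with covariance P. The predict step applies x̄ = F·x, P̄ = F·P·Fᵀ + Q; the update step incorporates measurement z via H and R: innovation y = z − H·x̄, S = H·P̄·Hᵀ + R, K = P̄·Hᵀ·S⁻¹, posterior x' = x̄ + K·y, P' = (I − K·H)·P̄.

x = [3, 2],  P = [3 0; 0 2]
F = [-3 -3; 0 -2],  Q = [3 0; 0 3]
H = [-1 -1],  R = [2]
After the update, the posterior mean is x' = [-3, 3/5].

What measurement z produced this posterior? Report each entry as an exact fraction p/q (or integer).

z = [2]

x̄ = F·x = [-15, -4]
P̄ = F·P·Fᵀ + Q = [48 12; 12 11]
S = H·P̄·Hᵀ + R = [85]
K = P̄·Hᵀ·S⁻¹ = [-12/17; -23/85]
x' − x̄ = [12, 23/5] = K·y
y = (KᵀK)⁻¹·Kᵀ·(x' − x̄) = [-17]
z = y + H·x̄ = [-17] + [19] = [2]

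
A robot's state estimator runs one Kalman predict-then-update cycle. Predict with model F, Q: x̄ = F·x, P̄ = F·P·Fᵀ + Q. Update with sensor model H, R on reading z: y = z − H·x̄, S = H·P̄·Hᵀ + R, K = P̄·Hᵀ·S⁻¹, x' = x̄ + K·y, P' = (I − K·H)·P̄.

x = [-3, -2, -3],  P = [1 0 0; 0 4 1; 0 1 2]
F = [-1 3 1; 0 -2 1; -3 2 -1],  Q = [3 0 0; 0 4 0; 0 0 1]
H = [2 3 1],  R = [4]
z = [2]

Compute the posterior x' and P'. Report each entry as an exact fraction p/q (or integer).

x̄ = F·x = [-6, 1, 8]
P̄ = F·P·Fᵀ + Q = [48 -21 24; -21 18 -14; 24 -14 24]
y = z − H·x̄ = [3]
S = H·P̄·Hᵀ + R = [142]
K = P̄·Hᵀ·S⁻¹ = [57/142; -1/71; 15/71]
x' = x̄ + K·y = [-681/142, 68/71, 613/71]
P' = (I − K·H)·P̄ = [3567/142 -1434/71 849/71; -1434/71 1276/71 -964/71; 849/71 -964/71 1254/71]

x' = [-681/142, 68/71, 613/71]
P' = [3567/142 -1434/71 849/71; -1434/71 1276/71 -964/71; 849/71 -964/71 1254/71]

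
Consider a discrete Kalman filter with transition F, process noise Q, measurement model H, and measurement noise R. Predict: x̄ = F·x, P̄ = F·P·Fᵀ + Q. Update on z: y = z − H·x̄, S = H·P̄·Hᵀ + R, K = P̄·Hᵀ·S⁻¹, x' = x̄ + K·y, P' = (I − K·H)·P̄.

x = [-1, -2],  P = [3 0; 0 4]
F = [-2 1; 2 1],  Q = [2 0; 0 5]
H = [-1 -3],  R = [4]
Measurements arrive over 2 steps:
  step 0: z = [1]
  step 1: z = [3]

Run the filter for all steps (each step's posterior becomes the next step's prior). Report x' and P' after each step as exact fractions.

step 0: x' = [-66/163, -47/163], P' = [2898/163 -974/163; -974/163 398/163]
step 1: x' = [19525/29881, -36340/29881], P' = [1120944/29881 -396808/29881; -396808/29881 152980/29881]

step 0: x̄ = F·x = [0, -4]
step 0: P̄ = F·P·Fᵀ + Q = [18 -8; -8 21]
step 0: y = z − H·x̄ = [-11]
step 0: S = H·P̄·Hᵀ + R = [163]
step 0: K = P̄·Hᵀ·S⁻¹ = [6/163; -55/163]
step 0: x' = x̄ + K·y = [-66/163, -47/163]
step 0: P' = (I − K·H)·P̄ = [2898/163 -974/163; -974/163 398/163]
step 1: x̄ = F·x = [85/163, -179/163]
step 1: P̄ = F·P·Fᵀ + Q = [16212/163 -11194/163; -11194/163 8909/163]
step 1: y = z − H·x̄ = [37/163]
step 1: S = H·P̄·Hᵀ + R = [29881/163]
step 1: K = P̄·Hᵀ·S⁻¹ = [17370/29881; -15533/29881]
step 1: x' = x̄ + K·y = [19525/29881, -36340/29881]
step 1: P' = (I − K·H)·P̄ = [1120944/29881 -396808/29881; -396808/29881 152980/29881]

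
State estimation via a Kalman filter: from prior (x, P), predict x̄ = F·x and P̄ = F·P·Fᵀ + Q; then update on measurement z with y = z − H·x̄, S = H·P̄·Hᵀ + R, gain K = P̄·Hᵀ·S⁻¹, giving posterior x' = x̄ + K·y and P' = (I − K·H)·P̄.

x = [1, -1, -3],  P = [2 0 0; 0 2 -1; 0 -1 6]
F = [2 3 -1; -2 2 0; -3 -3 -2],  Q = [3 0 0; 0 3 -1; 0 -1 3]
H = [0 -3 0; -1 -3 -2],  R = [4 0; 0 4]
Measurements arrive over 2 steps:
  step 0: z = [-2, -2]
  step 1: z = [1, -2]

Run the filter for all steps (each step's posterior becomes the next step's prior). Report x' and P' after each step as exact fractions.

step 0: x' = [10036/3639, 510/1213, -1010/1213], P' = [1271756/32751 788/10917 -212242/10917; 788/10917 1532/3639 -2368/3639; -212242/10917 -2368/3639 42245/3639]
step 1: x' = [4973210621/1357748269, -158045281/1357748269, -1266881025/1357748269], P' = [37800869224/1357748269 -1066101044/1357748269 -16882701468/1357748269; -1066101044/1357748269 537005212/1357748269 -194331292/1357748269; -16882701468/1357748269 -194331292/1357748269 9669866832/1357748269]

step 0: x̄ = F·x = [2, -4, 6]
step 0: P̄ = F·P·Fᵀ + Q = [41 6 -15; 6 19 3; -15 3 51]
step 0: y = z − H·x̄ = [-14, 0]
step 0: S = H·P̄·Hᵀ + R = [175 207; 207 432]
step 0: K = P̄·Hᵀ·S⁻¹ = [-197/3639 -1349/32751; -383/1213 -92/10917; 592/1213 -4979/10917]
step 0: x' = x̄ + K·y = [10036/3639, 510/1213, -1010/1213]
step 0: P' = (I − K·H)·P̄ = [1271756/32751 788/10917 -212242/10917; 788/10917 1532/3639 -2368/3639; -212242/10917 -2368/3639 42245/3639]
step 1: x̄ = F·x = [27692/3639, -17012/3639, -9546/1213]
step 1: P̄ = F·P·Fᵀ + Q = [8392718/32751 -6239852/32751 -234408/1213; -6239852/32751 5221517/32751 187163/1213; -234408/1213 187163/1213 197595/1213]
step 1: y = z − H·x̄ = [-15799/1213, -87898/3639]
step 1: S = H·P̄·Hᵀ + R = [5236073/3639 19531501/10917; 19531501/10917 74743271/32751]
step 1: K = P̄·Hᵀ·S⁻¹ = [799575783/1357748269 -209290789/1357748269; -402753909/1357748269 -39063002/1357748269; 145748469/1357748269 -468509580/1357748269]
step 1: x' = x̄ + K·y = [4973210621/1357748269, -158045281/1357748269, -1266881025/1357748269]
step 1: P' = (I − K·H)·P̄ = [37800869224/1357748269 -1066101044/1357748269 -16882701468/1357748269; -1066101044/1357748269 537005212/1357748269 -194331292/1357748269; -16882701468/1357748269 -194331292/1357748269 9669866832/1357748269]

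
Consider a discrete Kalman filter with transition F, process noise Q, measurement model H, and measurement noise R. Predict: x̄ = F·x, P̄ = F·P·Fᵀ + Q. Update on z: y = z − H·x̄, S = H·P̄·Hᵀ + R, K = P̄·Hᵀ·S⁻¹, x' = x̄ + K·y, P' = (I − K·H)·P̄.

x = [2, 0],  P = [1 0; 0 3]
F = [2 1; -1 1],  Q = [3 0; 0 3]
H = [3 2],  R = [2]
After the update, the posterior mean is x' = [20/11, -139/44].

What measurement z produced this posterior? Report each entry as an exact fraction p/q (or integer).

z = [-1]

x̄ = F·x = [4, -2]
P̄ = F·P·Fᵀ + Q = [10 1; 1 7]
S = H·P̄·Hᵀ + R = [132]
K = P̄·Hᵀ·S⁻¹ = [8/33; 17/132]
x' − x̄ = [-24/11, -51/44] = K·y
y = (KᵀK)⁻¹·Kᵀ·(x' − x̄) = [-9]
z = y + H·x̄ = [-9] + [8] = [-1]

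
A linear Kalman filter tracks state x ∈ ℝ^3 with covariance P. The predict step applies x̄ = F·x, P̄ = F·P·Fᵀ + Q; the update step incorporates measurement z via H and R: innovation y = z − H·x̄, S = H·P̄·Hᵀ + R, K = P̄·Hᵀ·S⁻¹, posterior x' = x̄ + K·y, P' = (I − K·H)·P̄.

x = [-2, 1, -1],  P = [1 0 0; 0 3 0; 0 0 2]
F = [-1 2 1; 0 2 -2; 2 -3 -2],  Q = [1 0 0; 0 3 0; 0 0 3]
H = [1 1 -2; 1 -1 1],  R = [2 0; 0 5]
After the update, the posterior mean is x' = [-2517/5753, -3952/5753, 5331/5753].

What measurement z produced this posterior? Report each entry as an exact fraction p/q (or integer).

z = [-3, 2]

x̄ = F·x = [3, 4, -5]
P̄ = F·P·Fᵀ + Q = [16 8 -24; 8 23 -10; -24 -10 42]
S = H·P̄·Hᵀ + R = [361 -97; -97 42]
K = P̄·Hᵀ·S⁻¹ = [1472/5753 1208/5753; -283/5753 -4078/5753; -2240/5753 -1338/5753]
x' − x̄ = [-19776/5753, -26964/5753, 34096/5753] = K·y
y = (KᵀK)⁻¹·Kᵀ·(x' − x̄) = [-20, 8]
z = y + H·x̄ = [-20, 8] + [17, -6] = [-3, 2]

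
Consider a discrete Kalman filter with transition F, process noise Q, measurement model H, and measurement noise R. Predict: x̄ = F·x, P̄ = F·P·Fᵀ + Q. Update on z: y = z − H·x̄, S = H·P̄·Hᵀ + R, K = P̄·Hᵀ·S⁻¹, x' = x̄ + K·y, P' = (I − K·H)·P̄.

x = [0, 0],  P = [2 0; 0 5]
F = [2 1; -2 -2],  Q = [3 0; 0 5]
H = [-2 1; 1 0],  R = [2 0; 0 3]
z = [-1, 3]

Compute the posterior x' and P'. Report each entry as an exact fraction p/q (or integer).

x' = [858/749, 705/749]
P' = [708/749 1116/749; 1116/749 3054/749]

x̄ = F·x = [0, 0]
P̄ = F·P·Fᵀ + Q = [16 -18; -18 33]
y = z − H·x̄ = [-1, 3]
S = H·P̄·Hᵀ + R = [171 -50; -50 19]
K = P̄·Hᵀ·S⁻¹ = [-150/749 236/749; 411/749 372/749]
x' = x̄ + K·y = [858/749, 705/749]
P' = (I − K·H)·P̄ = [708/749 1116/749; 1116/749 3054/749]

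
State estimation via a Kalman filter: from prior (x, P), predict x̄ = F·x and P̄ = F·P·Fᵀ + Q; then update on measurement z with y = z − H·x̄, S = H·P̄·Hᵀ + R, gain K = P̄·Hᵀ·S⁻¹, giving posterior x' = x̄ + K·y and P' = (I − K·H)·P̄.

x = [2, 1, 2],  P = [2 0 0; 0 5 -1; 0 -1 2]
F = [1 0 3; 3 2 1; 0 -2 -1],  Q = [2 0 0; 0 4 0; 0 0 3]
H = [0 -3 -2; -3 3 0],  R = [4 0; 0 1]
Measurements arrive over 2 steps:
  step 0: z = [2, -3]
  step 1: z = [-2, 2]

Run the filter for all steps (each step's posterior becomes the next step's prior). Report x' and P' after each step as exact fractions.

step 0: x' = [58199/16357, 41620/16357, -74266/16357], P' = [104155/16357 102930/16357 -145584/16357; 102930/16357 103516/16357 -146430/16357; -145584/16357 -146430/16357 222285/16357]
step 1: x' = [-624179227/1076141842, 94815321/1076141842, 2036873379/2152283684], P' = [1217362179/538070921 1165902957/538070921 -2915867265/1076141842; 1165902957/538070921 1173939873/538070921 -2933050781/1076141842; -2915867265/1076141842 -2933050781/1076141842 9005873437/2152283684]

step 0: x̄ = F·x = [8, 10, -4]
step 0: P̄ = F·P·Fᵀ + Q = [22 6 0; 6 40 -18; 0 -18 21]
step 0: y = z − H·x̄ = [24, -9]
step 0: S = H·P̄·Hᵀ + R = [232 -198; -198 451]
step 0: K = P̄·Hᵀ·S⁻¹ = [-801/2974 -3675/16357; -402/1487 1758/16357; -120/1487 -2538/16357]
step 0: x' = x̄ + K·y = [58199/16357, 41620/16357, -74266/16357]
step 0: P' = (I − K·H)·P̄ = [104155/16357 102930/16357 -145584/16357; 102930/16357 103516/16357 -146430/16357; -145584/16357 -146430/16357 222285/16357]
step 1: x̄ = F·x = [-164599/16357, 183571/16357, -8974/16357]
step 1: P̄ = F·P·Fᵀ + Q = [1263930/16357 -1149240/16357 151449/16357; -1149240/16357 1415108/16357 -231457/16357; 151449/16357 -231457/16357 99700/16357]
step 1: y = z − H·x̄ = [500051/16357, -1011796/16357]
step 1: S = H·P̄·Hᵀ + R = [10422716/16357 -20781696/16357; -20781696/16357 44814019/16357]
step 1: K = P̄·Hᵀ·S⁻¹ = [-290920803/1076141842 -154377666/538070921; -294384419/1076141842 24110748/538070921; -103360547/2152283684 -25775274/538070921]
step 1: x' = x̄ + K·y = [-624179227/1076141842, 94815321/1076141842, 2036873379/2152283684]
step 1: P' = (I − K·H)·P̄ = [1217362179/538070921 1165902957/538070921 -2915867265/1076141842; 1165902957/538070921 1173939873/538070921 -2933050781/1076141842; -2915867265/1076141842 -2933050781/1076141842 9005873437/2152283684]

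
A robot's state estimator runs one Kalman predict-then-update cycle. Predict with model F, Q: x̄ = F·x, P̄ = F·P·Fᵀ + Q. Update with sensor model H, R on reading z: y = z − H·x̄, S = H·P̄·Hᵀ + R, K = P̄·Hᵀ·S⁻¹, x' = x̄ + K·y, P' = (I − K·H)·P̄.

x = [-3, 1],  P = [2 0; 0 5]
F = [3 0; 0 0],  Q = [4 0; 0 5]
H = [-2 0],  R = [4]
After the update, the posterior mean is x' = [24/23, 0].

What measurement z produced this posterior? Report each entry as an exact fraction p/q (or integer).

z = [-3]

x̄ = F·x = [-9, 0]
P̄ = F·P·Fᵀ + Q = [22 0; 0 5]
S = H·P̄·Hᵀ + R = [92]
K = P̄·Hᵀ·S⁻¹ = [-11/23; 0]
x' − x̄ = [231/23, 0] = K·y
y = (KᵀK)⁻¹·Kᵀ·(x' − x̄) = [-21]
z = y + H·x̄ = [-21] + [18] = [-3]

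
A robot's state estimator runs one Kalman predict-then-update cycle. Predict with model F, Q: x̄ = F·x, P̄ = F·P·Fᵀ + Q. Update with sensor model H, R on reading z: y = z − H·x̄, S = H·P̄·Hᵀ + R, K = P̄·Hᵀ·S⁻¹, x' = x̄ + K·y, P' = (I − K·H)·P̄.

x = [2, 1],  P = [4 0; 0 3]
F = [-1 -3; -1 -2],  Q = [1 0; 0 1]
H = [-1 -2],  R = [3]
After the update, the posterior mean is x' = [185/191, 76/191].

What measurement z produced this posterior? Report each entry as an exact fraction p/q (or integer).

z = [-2]

x̄ = F·x = [-5, -4]
P̄ = F·P·Fᵀ + Q = [32 22; 22 17]
S = H·P̄·Hᵀ + R = [191]
K = P̄·Hᵀ·S⁻¹ = [-76/191; -56/191]
x' − x̄ = [1140/191, 840/191] = K·y
y = (KᵀK)⁻¹·Kᵀ·(x' − x̄) = [-15]
z = y + H·x̄ = [-15] + [13] = [-2]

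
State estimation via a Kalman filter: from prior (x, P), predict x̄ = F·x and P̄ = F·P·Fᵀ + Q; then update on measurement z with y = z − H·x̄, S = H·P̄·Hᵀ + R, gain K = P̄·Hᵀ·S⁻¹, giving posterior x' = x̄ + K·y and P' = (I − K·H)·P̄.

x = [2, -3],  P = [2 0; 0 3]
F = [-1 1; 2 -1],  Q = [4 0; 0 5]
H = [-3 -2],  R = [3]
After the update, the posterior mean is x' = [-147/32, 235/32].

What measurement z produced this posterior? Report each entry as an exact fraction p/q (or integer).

x̄ = F·x = [-5, 7]
P̄ = F·P·Fᵀ + Q = [9 -7; -7 16]
S = H·P̄·Hᵀ + R = [64]
K = P̄·Hᵀ·S⁻¹ = [-13/64; -11/64]
x' − x̄ = [13/32, 11/32] = K·y
y = (KᵀK)⁻¹·Kᵀ·(x' − x̄) = [-2]
z = y + H·x̄ = [-2] + [1] = [-1]

z = [-1]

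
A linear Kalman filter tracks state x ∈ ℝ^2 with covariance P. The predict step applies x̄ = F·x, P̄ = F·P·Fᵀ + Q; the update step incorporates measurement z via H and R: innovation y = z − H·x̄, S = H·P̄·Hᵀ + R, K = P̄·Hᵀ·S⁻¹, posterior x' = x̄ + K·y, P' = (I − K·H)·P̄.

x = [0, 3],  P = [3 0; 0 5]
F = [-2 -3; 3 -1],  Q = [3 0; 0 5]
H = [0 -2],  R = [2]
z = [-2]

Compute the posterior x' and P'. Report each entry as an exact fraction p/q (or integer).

x̄ = F·x = [-9, -3]
P̄ = F·P·Fᵀ + Q = [60 -3; -3 37]
y = z − H·x̄ = [-8]
S = H·P̄·Hᵀ + R = [150]
K = P̄·Hᵀ·S⁻¹ = [1/25; -37/75]
x' = x̄ + K·y = [-233/25, 71/75]
P' = (I − K·H)·P̄ = [1494/25 -1/25; -1/25 37/75]

x' = [-233/25, 71/75]
P' = [1494/25 -1/25; -1/25 37/75]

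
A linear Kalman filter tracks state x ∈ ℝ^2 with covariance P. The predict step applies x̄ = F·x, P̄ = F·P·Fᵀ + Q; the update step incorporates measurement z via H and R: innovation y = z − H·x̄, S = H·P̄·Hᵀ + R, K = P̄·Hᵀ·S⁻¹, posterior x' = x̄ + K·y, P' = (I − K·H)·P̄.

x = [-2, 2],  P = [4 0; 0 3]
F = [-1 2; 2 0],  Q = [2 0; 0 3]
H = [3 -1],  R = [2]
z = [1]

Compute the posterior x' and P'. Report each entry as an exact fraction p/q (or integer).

x̄ = F·x = [6, -4]
P̄ = F·P·Fᵀ + Q = [18 -8; -8 19]
y = z − H·x̄ = [-21]
S = H·P̄·Hᵀ + R = [231]
K = P̄·Hᵀ·S⁻¹ = [62/231; -43/231]
x' = x̄ + K·y = [4/11, -1/11]
P' = (I − K·H)·P̄ = [314/231 818/231; 818/231 2540/231]

x' = [4/11, -1/11]
P' = [314/231 818/231; 818/231 2540/231]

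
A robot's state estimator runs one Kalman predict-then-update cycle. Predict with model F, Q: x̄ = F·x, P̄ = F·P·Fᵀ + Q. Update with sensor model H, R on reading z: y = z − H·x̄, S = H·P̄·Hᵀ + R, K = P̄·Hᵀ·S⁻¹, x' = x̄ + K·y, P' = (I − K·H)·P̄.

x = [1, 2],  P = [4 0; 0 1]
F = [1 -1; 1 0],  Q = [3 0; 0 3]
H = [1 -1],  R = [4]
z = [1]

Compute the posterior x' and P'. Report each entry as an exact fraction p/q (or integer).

x̄ = F·x = [-1, 1]
P̄ = F·P·Fᵀ + Q = [8 4; 4 7]
y = z − H·x̄ = [3]
S = H·P̄·Hᵀ + R = [11]
K = P̄·Hᵀ·S⁻¹ = [4/11; -3/11]
x' = x̄ + K·y = [1/11, 2/11]
P' = (I − K·H)·P̄ = [72/11 56/11; 56/11 68/11]

x' = [1/11, 2/11]
P' = [72/11 56/11; 56/11 68/11]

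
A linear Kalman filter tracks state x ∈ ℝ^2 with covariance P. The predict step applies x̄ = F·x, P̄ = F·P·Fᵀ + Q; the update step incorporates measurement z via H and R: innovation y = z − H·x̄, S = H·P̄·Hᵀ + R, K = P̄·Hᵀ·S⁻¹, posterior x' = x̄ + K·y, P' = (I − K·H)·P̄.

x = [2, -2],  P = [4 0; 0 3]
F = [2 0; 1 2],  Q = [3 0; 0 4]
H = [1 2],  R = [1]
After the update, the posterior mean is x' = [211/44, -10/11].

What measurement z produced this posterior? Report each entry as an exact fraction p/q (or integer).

x̄ = F·x = [4, -2]
P̄ = F·P·Fᵀ + Q = [19 8; 8 20]
S = H·P̄·Hᵀ + R = [132]
K = P̄·Hᵀ·S⁻¹ = [35/132; 4/11]
x' − x̄ = [35/44, 12/11] = K·y
y = (KᵀK)⁻¹·Kᵀ·(x' − x̄) = [3]
z = y + H·x̄ = [3] + [0] = [3]

z = [3]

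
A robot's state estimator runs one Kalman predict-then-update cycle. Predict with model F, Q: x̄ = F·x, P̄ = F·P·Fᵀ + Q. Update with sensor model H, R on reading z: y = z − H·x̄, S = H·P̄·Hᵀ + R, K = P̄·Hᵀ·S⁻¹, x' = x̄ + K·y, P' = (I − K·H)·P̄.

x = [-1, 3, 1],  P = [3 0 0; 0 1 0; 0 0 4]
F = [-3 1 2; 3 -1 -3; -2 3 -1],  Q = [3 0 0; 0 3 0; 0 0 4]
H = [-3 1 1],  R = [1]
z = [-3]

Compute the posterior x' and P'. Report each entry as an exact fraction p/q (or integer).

x̄ = F·x = [8, -9, 10]
P̄ = F·P·Fᵀ + Q = [47 -52 13; -52 67 -9; 13 -9 29]
y = z − H·x̄ = [20]
S = H·P̄·Hᵀ + R = [736]
K = P̄·Hᵀ·S⁻¹ = [-45/184; 107/368; -19/736]
x' = x̄ + K·y = [143/46, -293/92, 1745/184]
P' = (I − K·H)·P̄ = [137/46 31/92 1537/184; 31/92 879/184 -1279/368; 1537/184 -1279/368 20983/736]

x' = [143/46, -293/92, 1745/184]
P' = [137/46 31/92 1537/184; 31/92 879/184 -1279/368; 1537/184 -1279/368 20983/736]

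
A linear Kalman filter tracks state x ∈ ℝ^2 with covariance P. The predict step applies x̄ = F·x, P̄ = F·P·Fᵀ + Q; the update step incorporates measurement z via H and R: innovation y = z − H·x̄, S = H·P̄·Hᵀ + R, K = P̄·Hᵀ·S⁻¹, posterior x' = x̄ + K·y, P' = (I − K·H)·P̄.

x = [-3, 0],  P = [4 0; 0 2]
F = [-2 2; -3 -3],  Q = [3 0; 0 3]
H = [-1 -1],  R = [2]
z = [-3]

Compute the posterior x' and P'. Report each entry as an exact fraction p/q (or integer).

x' = [96/55, 81/55]
P' = [1449/110 -1371/110; -1371/110 1509/110]

x̄ = F·x = [6, 9]
P̄ = F·P·Fᵀ + Q = [27 12; 12 57]
y = z − H·x̄ = [12]
S = H·P̄·Hᵀ + R = [110]
K = P̄·Hᵀ·S⁻¹ = [-39/110; -69/110]
x' = x̄ + K·y = [96/55, 81/55]
P' = (I − K·H)·P̄ = [1449/110 -1371/110; -1371/110 1509/110]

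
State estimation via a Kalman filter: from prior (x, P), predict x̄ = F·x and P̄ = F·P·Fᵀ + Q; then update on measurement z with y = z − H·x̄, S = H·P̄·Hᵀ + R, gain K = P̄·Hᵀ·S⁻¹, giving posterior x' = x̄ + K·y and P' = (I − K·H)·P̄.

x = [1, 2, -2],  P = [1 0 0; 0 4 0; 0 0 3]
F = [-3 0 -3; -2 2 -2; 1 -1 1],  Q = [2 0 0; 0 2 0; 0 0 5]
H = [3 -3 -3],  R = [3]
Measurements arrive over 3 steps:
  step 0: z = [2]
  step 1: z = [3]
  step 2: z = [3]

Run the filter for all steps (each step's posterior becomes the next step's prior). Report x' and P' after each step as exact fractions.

step 0: x' = [79/22, 135/22, -141/44], P' = [329/22 411/22 -177/44; 411/22 721/22 -623/44; -177/44 -623/44 901/88]
step 1: x' = [51981/8500, 46787/4250, -49919/8500], P' = [805447/17000 706419/8500 -612603/17000; 706419/8500 701263/4250 -695931/8500; -612603/17000 -695931/8500 779347/17000]
step 2: x' = [37353261/6728962, 32642061/3364481, -34553625/6728962], P' = [845988989/6728962 824571657/3364481 -804281553/6728962; 824571657/3364481 1682767540/3364481 -857133957/3364481; -804281553/6728962 -857133957/3364481 908975435/6728962]

step 0: x̄ = F·x = [3, 6, -3]
step 0: P̄ = F·P·Fᵀ + Q = [38 24 -12; 24 34 -16; -12 -16 13]
step 0: y = z − H·x̄ = [2]
step 0: S = H·P̄·Hᵀ + R = [264]
step 0: K = P̄·Hᵀ·S⁻¹ = [13/44; 3/44; -9/88]
step 0: x' = x̄ + K·y = [79/22, 135/22, -141/44]
step 0: P' = (I − K·H)·P̄ = [329/22 411/22 -177/44; 411/22 721/22 -623/44; -177/44 -623/44 901/88]
step 1: x̄ = F·x = [-51/44, 23/2, -23/4]
step 1: P̄ = F·P·Fᵀ + Q = [13757/88 303/4 -303/8; 303/4 331/2 -327/4; -303/8 -327/4 367/8]
step 1: y = z − H·x̄ = [261/11]
step 1: S = H·P̄·Hᵀ + R = [12750/11]
step 1: K = P̄·Hᵀ·S⁻¹ = [1303/4250; -44/2125; -11/2125]
step 1: x' = x̄ + K·y = [51981/8500, 46787/4250, -49919/8500]
step 1: P' = (I − K·H)·P̄ = [805447/17000 706419/8500 -612603/17000; 706419/8500 701263/4250 -695931/8500; -612603/17000 -695931/8500 779347/17000]
step 2: x̄ = F·x = [-3093/4250, 45756/2125, -22878/2125]
step 2: P̄ = F·P·Fᵀ + Q = [817573/4250 253959/2125 -253959/4250; 253959/2125 1565594/2125 -780672/2125; -253959/4250 -780672/2125 400961/2125]
step 2: y = z − H·x̄ = [159297/4250]
step 2: S = H·P̄·Hᵀ + R = [10093443/4250]
step 2: K = P̄·Hᵀ·S⁻¹ = [563614/3364481; -1061926/3364481; 505463/3364481]
step 2: x' = x̄ + K·y = [37353261/6728962, 32642061/3364481, -34553625/6728962]
step 2: P' = (I − K·H)·P̄ = [845988989/6728962 824571657/3364481 -804281553/6728962; 824571657/3364481 1682767540/3364481 -857133957/3364481; -804281553/6728962 -857133957/3364481 908975435/6728962]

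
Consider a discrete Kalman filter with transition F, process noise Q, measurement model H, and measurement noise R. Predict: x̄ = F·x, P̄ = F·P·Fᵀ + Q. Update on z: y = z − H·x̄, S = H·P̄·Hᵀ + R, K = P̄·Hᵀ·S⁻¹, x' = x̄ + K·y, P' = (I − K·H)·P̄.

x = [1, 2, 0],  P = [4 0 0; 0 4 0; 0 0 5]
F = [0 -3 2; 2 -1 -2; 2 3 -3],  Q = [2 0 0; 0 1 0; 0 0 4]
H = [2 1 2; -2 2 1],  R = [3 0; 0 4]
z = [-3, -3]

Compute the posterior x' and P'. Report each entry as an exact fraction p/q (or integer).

x̄ = F·x = [-6, 0, 8]
P̄ = F·P·Fᵀ + Q = [58 -8 -66; -8 41 34; -66 34 101]
y = z − H·x̄ = [-7, -23]
S = H·P̄·Hᵀ + R = [256 338; 338 965]
K = P̄·Hᵀ·S⁻¹ = [10941/33199 -10644/33199; 45129/132796 1179/66398; -689/66398 10476/33199]
x' = x̄ + K·y = [-30969/33199, -370137/132796, 54111/66398]
P' = (I − K·H)·P̄ = [80614/33199 121903/33199 -125154/33199; 121903/33199 936383/132796 -444055/66398; -125154/33199 -444055/66398 235651/33199]

x' = [-30969/33199, -370137/132796, 54111/66398]
P' = [80614/33199 121903/33199 -125154/33199; 121903/33199 936383/132796 -444055/66398; -125154/33199 -444055/66398 235651/33199]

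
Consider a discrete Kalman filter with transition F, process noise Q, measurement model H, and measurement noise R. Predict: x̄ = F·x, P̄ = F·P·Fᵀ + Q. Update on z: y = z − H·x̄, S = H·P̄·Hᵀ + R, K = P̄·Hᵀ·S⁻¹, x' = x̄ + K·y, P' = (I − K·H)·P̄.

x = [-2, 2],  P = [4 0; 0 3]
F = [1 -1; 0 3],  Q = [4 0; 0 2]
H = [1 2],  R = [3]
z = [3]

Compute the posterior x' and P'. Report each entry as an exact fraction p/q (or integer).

x̄ = F·x = [-4, 6]
P̄ = F·P·Fᵀ + Q = [11 -9; -9 29]
y = z − H·x̄ = [-5]
S = H·P̄·Hᵀ + R = [94]
K = P̄·Hᵀ·S⁻¹ = [-7/94; 49/94]
x' = x̄ + K·y = [-341/94, 319/94]
P' = (I − K·H)·P̄ = [985/94 -503/94; -503/94 325/94]

x' = [-341/94, 319/94]
P' = [985/94 -503/94; -503/94 325/94]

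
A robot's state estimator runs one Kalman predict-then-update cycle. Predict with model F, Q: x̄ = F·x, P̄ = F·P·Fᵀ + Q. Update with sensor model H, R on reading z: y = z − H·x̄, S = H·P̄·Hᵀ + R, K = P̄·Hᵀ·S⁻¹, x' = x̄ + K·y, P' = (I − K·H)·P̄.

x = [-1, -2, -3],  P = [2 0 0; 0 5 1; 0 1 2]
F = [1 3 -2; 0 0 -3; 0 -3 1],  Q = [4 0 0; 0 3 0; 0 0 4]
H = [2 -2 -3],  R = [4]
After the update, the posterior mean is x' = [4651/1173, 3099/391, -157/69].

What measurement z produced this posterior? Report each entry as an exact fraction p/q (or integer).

z = [-1]

x̄ = F·x = [-1, 9, 3]
P̄ = F·P·Fᵀ + Q = [47 3 -40; 3 21 3; -40 3 45]
S = H·P̄·Hᵀ + R = [1173]
K = P̄·Hᵀ·S⁻¹ = [208/1173; -15/391; -13/69]
x' − x̄ = [5824/1173, -420/391, -364/69] = K·y
y = (KᵀK)⁻¹·Kᵀ·(x' − x̄) = [28]
z = y + H·x̄ = [28] + [-29] = [-1]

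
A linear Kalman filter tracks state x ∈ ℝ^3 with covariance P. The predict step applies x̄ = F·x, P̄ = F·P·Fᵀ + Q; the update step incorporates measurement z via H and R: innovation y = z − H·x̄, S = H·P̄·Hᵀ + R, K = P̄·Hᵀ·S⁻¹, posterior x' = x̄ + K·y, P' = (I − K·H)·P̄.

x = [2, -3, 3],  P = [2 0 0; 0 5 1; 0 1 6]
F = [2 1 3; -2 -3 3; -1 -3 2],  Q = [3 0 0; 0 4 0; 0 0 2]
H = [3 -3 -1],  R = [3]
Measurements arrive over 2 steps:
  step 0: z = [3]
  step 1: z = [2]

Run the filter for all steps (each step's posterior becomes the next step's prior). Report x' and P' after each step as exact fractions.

step 0: x' = [1458/115, 13258/1495, 12687/1495], P' = [7167/115 5889/115 3801/115; 5889/115 63959/1495 38616/1495; 3801/115 38616/1495 33114/1495]
step 1: x' = [34261685/3458849, 100816155/13835396, 40354141/6917698], P' = [246904702/3458849 199536333/3458849 140252889/3458849; 199536333/3458849 2609336513/55341584 884925447/27670792; 140252889/3458849 884925447/27670792 359835369/13835396]

step 0: x̄ = F·x = [10, 14, 13]
step 0: P̄ = F·P·Fᵀ + Q = [76 25 10; 25 93 70; 10 70 61]
step 0: y = z − H·x̄ = [28]
step 0: S = H·P̄·Hᵀ + R = [1495]
step 0: K = P̄·Hᵀ·S⁻¹ = [11/115; -274/1495; -241/1495]
step 0: x' = x̄ + K·y = [1458/115, 13258/1495, 12687/1495]
step 0: P' = (I − K·H)·P̄ = [7167/115 5889/115 3801/115; 5889/115 63959/1495 38616/1495; 3801/115 38616/1495 33114/1495]
step 1: x̄ = F·x = [89227/1495, -39621/1495, -33354/1495]
step 1: P̄ = F·P·Fᵀ + Q = [1870034/1495 -1110687/1495 -936333/1495; -1110687/1495 882961/1495 724539/1495; -936333/1495 724539/1495 602546/1495]
step 1: y = z − H·x̄ = [-416908/1495]
step 1: S = H·P̄·Hᵀ + R = [55341584/1495]
step 1: K = P̄·Hᵀ·S⁻¹ = [617406/3458849; -6705483/55341584; -2792581/27670792]
step 1: x' = x̄ + K·y = [34261685/3458849, 100816155/13835396, 40354141/6917698]
step 1: P' = (I − K·H)·P̄ = [246904702/3458849 199536333/3458849 140252889/3458849; 199536333/3458849 2609336513/55341584 884925447/27670792; 140252889/3458849 884925447/27670792 359835369/13835396]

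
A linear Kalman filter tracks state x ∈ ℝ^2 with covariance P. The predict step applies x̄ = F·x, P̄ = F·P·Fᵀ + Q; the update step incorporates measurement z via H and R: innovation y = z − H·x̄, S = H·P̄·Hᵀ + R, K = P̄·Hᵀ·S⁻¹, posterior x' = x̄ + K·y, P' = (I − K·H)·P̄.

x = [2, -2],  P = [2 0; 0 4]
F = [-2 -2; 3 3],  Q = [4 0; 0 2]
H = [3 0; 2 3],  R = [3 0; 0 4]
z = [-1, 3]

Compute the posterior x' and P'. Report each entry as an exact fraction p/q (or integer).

x̄ = F·x = [0, 0]
P̄ = F·P·Fᵀ + Q = [28 -36; -36 56]
y = z − H·x̄ = [-1, 3]
S = H·P̄·Hᵀ + R = [255 -156; -156 188]
K = P̄·Hᵀ·S⁻¹ = [640/1967 -13/1967; -444/1967 636/1967]
x' = x̄ + K·y = [-97/281, 336/281]
P' = (I − K·H)·P̄ = [640/1967 -444/1967; -444/1967 1144/1967]

x' = [-97/281, 336/281]
P' = [640/1967 -444/1967; -444/1967 1144/1967]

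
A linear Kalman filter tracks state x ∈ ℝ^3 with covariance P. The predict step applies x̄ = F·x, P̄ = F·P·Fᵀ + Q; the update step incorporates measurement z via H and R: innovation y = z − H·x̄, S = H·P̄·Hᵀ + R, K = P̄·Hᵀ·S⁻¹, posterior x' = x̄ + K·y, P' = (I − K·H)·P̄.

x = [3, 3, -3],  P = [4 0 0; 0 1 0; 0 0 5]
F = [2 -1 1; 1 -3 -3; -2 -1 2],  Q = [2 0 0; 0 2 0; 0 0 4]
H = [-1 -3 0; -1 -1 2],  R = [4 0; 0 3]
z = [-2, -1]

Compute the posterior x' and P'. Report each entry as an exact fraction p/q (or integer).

x̄ = F·x = [0, 3, -15]
P̄ = F·P·Fᵀ + Q = [24 -4 -5; -4 60 -35; -5 -35 41]
y = z − H·x̄ = [7, 32]
S = H·P̄·Hᵀ + R = [544 408; 408 403]
K = P̄·Hᵀ·S⁻¹ = [1851/13192 -21/97; -610/1649 6/97; -2723/26384 79/194]
x' = x̄ + K·y = [-78435/13192, 3941/1649, -71013/26384]
P' = (I − K·H)·P̄ = [63285/3298 -10856/1649 39431/6596; -10856/1649 4432/1649 -3059/1649; 39431/6596 -3059/1649 35253/13192]

x' = [-78435/13192, 3941/1649, -71013/26384]
P' = [63285/3298 -10856/1649 39431/6596; -10856/1649 4432/1649 -3059/1649; 39431/6596 -3059/1649 35253/13192]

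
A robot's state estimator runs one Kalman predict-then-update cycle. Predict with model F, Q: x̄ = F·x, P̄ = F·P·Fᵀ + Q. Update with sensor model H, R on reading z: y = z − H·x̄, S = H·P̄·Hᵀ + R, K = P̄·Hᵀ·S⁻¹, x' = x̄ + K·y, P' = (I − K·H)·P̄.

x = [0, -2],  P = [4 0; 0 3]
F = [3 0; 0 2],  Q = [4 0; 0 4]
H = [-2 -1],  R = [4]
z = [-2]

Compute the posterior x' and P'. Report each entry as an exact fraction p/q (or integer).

x̄ = F·x = [0, -4]
P̄ = F·P·Fᵀ + Q = [40 0; 0 16]
y = z − H·x̄ = [-6]
S = H·P̄·Hᵀ + R = [180]
K = P̄·Hᵀ·S⁻¹ = [-4/9; -4/45]
x' = x̄ + K·y = [8/3, -52/15]
P' = (I − K·H)·P̄ = [40/9 -64/9; -64/9 656/45]

x' = [8/3, -52/15]
P' = [40/9 -64/9; -64/9 656/45]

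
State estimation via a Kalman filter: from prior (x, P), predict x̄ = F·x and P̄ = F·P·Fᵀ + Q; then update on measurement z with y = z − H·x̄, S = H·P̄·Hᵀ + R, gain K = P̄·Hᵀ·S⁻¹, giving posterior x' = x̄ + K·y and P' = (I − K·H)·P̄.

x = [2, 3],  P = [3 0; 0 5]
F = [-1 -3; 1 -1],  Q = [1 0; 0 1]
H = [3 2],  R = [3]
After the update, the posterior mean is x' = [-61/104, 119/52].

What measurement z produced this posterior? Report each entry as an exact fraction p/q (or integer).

x̄ = F·x = [-11, -1]
P̄ = F·P·Fᵀ + Q = [49 12; 12 9]
S = H·P̄·Hᵀ + R = [624]
K = P̄·Hᵀ·S⁻¹ = [57/208; 9/104]
x' − x̄ = [1083/104, 171/52] = K·y
y = (KᵀK)⁻¹·Kᵀ·(x' − x̄) = [38]
z = y + H·x̄ = [38] + [-35] = [3]

z = [3]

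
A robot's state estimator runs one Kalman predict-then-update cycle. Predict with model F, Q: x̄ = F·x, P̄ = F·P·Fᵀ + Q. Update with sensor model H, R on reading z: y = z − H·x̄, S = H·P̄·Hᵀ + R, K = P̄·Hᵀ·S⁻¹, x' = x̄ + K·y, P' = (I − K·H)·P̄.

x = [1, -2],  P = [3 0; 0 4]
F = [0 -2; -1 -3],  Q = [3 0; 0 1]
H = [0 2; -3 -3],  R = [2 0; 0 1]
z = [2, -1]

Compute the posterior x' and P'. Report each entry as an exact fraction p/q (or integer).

x' = [-263/726, 805/1089]
P' = [227/484 -136/363; -136/363 424/1089]

x̄ = F·x = [4, 5]
P̄ = F·P·Fᵀ + Q = [19 24; 24 40]
y = z − H·x̄ = [-8, 26]
S = H·P̄·Hᵀ + R = [162 -384; -384 964]
K = P̄·Hᵀ·S⁻¹ = [-136/363 -137/484; 424/1089 -16/363]
x' = x̄ + K·y = [-263/726, 805/1089]
P' = (I − K·H)·P̄ = [227/484 -136/363; -136/363 424/1089]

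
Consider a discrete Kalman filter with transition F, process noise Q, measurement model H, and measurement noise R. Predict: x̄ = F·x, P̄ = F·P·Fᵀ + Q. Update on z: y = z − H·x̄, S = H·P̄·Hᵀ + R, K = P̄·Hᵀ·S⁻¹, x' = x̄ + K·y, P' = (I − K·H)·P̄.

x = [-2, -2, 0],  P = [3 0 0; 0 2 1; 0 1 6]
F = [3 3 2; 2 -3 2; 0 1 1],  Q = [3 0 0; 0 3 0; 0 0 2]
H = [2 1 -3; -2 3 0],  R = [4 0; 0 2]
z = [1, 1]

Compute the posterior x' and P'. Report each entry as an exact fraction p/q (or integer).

x' = [133437/128621, 137167/128621, 101656/128621]
P' = [1595733/128621 1046694/128621 1339636/128621; 1046694/128621 714834/128621 887362/128621; 1339636/128621 887362/128621 1180274/128621]

x̄ = F·x = [-12, 2, -2]
P̄ = F·P·Fᵀ + Q = [84 24 23; 24 45 5; 23 5 12]
y = z − H·x̄ = [17, -29]
S = H·P̄·Hᵀ + R = [283 -12; -12 455]
K = P̄·Hᵀ·S⁻¹ = [54813/128621 -25692/128621; 36534/128621 25557/128621; 6453/128621 -8593/128621]
x' = x̄ + K·y = [133437/128621, 137167/128621, 101656/128621]
P' = (I − K·H)·P̄ = [1595733/128621 1046694/128621 1339636/128621; 1046694/128621 714834/128621 887362/128621; 1339636/128621 887362/128621 1180274/128621]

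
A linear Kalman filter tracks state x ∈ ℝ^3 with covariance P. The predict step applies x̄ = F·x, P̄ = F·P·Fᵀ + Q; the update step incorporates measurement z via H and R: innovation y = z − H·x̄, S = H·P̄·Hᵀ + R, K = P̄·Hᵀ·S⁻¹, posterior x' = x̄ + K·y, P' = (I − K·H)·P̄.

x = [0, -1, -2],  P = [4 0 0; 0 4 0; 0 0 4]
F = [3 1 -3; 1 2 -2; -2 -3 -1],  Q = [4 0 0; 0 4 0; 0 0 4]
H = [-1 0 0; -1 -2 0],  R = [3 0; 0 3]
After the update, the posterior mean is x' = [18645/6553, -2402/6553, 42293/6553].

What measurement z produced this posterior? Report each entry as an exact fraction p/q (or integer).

z = [-3, -2]

x̄ = F·x = [5, 2, 5]
P̄ = F·P·Fᵀ + Q = [80 44 -24; 44 40 -24; -24 -24 60]
S = H·P̄·Hᵀ + R = [83 168; 168 419]
K = P̄·Hᵀ·S⁻¹ = [-5296/6553 -504/6553; 2396/6553 -2900/6553; -2040/6553 1944/6553]
x' − x̄ = [-14120/6553, -15508/6553, 9528/6553] = K·y
y = (KᵀK)⁻¹·Kᵀ·(x' − x̄) = [2, 7]
z = y + H·x̄ = [2, 7] + [-5, -9] = [-3, -2]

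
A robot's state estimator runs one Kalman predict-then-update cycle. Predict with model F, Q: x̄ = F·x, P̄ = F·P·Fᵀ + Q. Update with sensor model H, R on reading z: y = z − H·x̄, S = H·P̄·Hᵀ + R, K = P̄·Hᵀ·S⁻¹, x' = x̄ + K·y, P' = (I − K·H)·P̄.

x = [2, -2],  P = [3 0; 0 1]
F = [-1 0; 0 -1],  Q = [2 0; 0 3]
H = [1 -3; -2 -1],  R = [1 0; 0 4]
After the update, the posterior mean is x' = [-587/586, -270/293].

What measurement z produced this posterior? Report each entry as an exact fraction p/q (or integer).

z = [2, 3]

x̄ = F·x = [-2, 2]
P̄ = F·P·Fᵀ + Q = [5 0; 0 4]
S = H·P̄·Hᵀ + R = [42 2; 2 28]
K = P̄·Hᵀ·S⁻¹ = [40/293 -215/586; -82/293 -36/293]
x' − x̄ = [585/586, -856/293] = K·y
y = (KᵀK)⁻¹·Kᵀ·(x' − x̄) = [10, 1]
z = y + H·x̄ = [10, 1] + [-8, 2] = [2, 3]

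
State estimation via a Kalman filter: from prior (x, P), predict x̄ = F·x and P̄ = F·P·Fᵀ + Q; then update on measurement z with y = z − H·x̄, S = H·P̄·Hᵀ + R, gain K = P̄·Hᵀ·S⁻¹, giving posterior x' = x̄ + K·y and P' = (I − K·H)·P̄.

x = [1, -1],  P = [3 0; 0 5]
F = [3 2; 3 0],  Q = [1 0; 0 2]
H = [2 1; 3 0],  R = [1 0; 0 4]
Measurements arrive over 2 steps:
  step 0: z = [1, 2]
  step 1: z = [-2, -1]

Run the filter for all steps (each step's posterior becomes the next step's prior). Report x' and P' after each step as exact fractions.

step 0: x̄ = F·x = [1, 3]
step 0: P̄ = F·P·Fᵀ + Q = [48 27; 27 29]
step 0: y = z − H·x̄ = [-4, -1]
step 0: S = H·P̄·Hᵀ + R = [330 369; 369 436]
step 0: K = P̄·Hᵀ·S⁻¹ = [164/2573 711/2573; 6299/7719 -1299/2573]
step 0: x' = x̄ + K·y = [1206/2573, 1858/7719]
step 0: P' = (I − K·H)·P̄ = [948/2573 -1732/2573; -1732/2573 16691/7719]
step 1: x̄ = F·x = [470/249, 3618/2573]
step 1: P̄ = F·P·Fᵀ + Q = [1217/249 -60/83; -60/83 13678/2573]
step 1: y = z − H·x̄ = [-55432/7719, -553/83]
step 1: S = H·P̄·Hᵀ + R = [177341/7719 2254/83; 2254/83 3983/83]
step 1: K = P̄·Hᵀ·S⁻¹ = [39928/402515 702747/2817605; 269742/402515 -1195872/2817605]
step 1: x' = x̄ + K·y = [-39169/80503, -46570/80503]
step 1: P' = (I − K·H)·P̄ = [936996/2817605 -1594496/2817605; -1594496/2817605 5077186/2817605]

step 0: x' = [1206/2573, 1858/7719], P' = [948/2573 -1732/2573; -1732/2573 16691/7719]
step 1: x' = [-39169/80503, -46570/80503], P' = [936996/2817605 -1594496/2817605; -1594496/2817605 5077186/2817605]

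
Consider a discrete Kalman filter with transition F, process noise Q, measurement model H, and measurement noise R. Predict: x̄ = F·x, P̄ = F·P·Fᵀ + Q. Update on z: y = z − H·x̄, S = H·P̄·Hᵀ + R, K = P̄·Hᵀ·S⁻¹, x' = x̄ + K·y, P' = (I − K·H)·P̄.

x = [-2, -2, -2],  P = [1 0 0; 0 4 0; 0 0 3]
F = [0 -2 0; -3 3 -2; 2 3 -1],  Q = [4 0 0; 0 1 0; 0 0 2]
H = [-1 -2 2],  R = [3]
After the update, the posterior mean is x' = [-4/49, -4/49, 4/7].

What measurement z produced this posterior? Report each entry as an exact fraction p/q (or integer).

x̄ = F·x = [4, 4, -8]
P̄ = F·P·Fᵀ + Q = [20 -24 -24; -24 58 36; -24 36 45]
S = H·P̄·Hᵀ + R = [147]
K = P̄·Hᵀ·S⁻¹ = [-20/147; -20/147; 2/7]
x' − x̄ = [-200/49, -200/49, 60/7] = K·y
y = (KᵀK)⁻¹·Kᵀ·(x' − x̄) = [30]
z = y + H·x̄ = [30] + [-28] = [2]

z = [2]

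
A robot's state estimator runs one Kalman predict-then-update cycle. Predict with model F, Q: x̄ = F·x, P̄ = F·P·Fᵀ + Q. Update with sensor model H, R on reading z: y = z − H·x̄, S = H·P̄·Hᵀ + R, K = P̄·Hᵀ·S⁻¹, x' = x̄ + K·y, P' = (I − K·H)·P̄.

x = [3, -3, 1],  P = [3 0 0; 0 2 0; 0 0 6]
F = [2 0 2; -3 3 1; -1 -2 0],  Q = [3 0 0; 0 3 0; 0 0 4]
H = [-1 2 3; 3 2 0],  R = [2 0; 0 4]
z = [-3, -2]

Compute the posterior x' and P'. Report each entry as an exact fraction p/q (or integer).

x̄ = F·x = [8, -17, 3]
P̄ = F·P·Fᵀ + Q = [39 -6 -6; -6 54 -3; -6 -3 15]
y = z − H·x̄ = [30, 8]
S = H·P̄·Hᵀ + R = [416 3; 3 499]
K = P̄·Hᵀ·S⁻¹ = [-34746/207575 43887/207575; 2085/8303 1485/8303; 22527/207575 -10119/207575]
x' = x̄ + K·y = [969316/207575, -66721/8303, 1217583/207575]
P' = (I − K·H)·P̄ = [1089816/207575 -61878/8303 1371408/207575; -61878/8303 95787/8303 -83094/8303; 1371408/207575 -83094/8303 1857054/207575]

x' = [969316/207575, -66721/8303, 1217583/207575]
P' = [1089816/207575 -61878/8303 1371408/207575; -61878/8303 95787/8303 -83094/8303; 1371408/207575 -83094/8303 1857054/207575]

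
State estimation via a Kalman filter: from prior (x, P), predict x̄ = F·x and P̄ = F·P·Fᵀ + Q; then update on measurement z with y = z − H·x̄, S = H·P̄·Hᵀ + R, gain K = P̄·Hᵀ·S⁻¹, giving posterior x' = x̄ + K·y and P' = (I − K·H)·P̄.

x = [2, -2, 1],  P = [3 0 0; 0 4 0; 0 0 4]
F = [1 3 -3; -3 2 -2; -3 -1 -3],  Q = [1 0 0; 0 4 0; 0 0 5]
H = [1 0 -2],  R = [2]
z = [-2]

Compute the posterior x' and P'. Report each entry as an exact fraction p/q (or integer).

x̄ = F·x = [-7, -12, -7]
P̄ = F·P·Fᵀ + Q = [76 39 15; 39 63 43; 15 43 72]
y = z − H·x̄ = [-9]
S = H·P̄·Hᵀ + R = [306]
K = P̄·Hᵀ·S⁻¹ = [23/153; -47/306; -43/102]
x' = x̄ + K·y = [-142/17, -361/34, -109/34]
P' = (I − K·H)·P̄ = [10570/153 7048/153 1754/51; 7048/153 17069/306 2365/102; 1754/51 2365/102 599/34]

x' = [-142/17, -361/34, -109/34]
P' = [10570/153 7048/153 1754/51; 7048/153 17069/306 2365/102; 1754/51 2365/102 599/34]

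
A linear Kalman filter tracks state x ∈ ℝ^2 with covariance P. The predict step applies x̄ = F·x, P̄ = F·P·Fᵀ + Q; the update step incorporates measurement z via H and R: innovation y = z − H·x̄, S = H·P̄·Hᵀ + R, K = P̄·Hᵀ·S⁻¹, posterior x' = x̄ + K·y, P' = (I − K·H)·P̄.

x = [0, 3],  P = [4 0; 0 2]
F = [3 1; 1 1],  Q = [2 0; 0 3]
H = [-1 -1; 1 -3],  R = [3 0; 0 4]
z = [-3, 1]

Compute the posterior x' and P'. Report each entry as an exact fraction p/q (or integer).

x̄ = F·x = [3, 3]
P̄ = F·P·Fᵀ + Q = [40 14; 14 9]
y = z − H·x̄ = [3, 7]
S = H·P̄·Hᵀ + R = [80 15; 15 41]
K = P̄·Hᵀ·S⁻¹ = [-168/235 10/47; -748/3055 -139/611]
x' = x̄ + K·y = [551/235, 2056/3055]
P' = (I − K·H)·P̄ = [428/235 76/235; 76/235 1256/3055]

x' = [551/235, 2056/3055]
P' = [428/235 76/235; 76/235 1256/3055]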